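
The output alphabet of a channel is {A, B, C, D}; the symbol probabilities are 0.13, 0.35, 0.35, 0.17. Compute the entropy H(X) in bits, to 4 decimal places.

H = −Σ pᵢ log₂ pᵢ.
−0.13·log₂(0.13) = 0.3826
−0.35·log₂(0.35) = 0.5301
−0.35·log₂(0.35) = 0.5301
−0.17·log₂(0.17) = 0.4346
Sum ≈ 1.8774 → 1.8774 bits.

1.8774 bits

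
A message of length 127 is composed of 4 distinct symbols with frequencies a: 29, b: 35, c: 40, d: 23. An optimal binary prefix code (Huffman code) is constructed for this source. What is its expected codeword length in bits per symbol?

2 bits/symbol

Probabilities are the counts divided by 127.
Repeatedly combine the two least-probable nodes; the expected code length is the sum of the merged weights.
merge 23/127 + 29/127 → 52/127
merge 35/127 + 40/127 → 75/127
merge 52/127 + 75/127 → 1
L = 52/127 + 75/127 + 1 = 2 bits/symbol.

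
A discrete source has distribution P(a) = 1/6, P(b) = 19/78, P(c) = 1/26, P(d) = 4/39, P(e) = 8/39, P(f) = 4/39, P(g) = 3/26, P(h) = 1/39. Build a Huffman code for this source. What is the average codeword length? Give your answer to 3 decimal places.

2.782 bits/symbol

Repeatedly combine the two least-probable nodes; the expected code length is the sum of the merged weights.
merge 1/39 + 1/26 → 5/78
merge 5/78 + 4/39 → 1/6
merge 4/39 + 3/26 → 17/78
merge 1/6 + 1/6 → 1/3
merge 8/39 + 17/78 → 11/26
merge 19/78 + 1/3 → 15/26
merge 11/26 + 15/26 → 1
L = 5/78 + 1/6 + 17/78 + 1/3 + 11/26 + 15/26 + 1 = 217/78 ≈ 2.782 bits/symbol.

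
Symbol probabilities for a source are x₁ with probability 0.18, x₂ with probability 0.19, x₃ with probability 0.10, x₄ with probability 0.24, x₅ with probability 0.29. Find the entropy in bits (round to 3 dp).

2.245 bits

H = −Σ pᵢ log₂ pᵢ.
−0.18·log₂(0.18) = 0.4453
−0.19·log₂(0.19) = 0.4552
−0.10·log₂(0.10) = 0.3322
−0.24·log₂(0.24) = 0.4941
−0.29·log₂(0.29) = 0.5179
Sum ≈ 2.2448 → 2.245 bits.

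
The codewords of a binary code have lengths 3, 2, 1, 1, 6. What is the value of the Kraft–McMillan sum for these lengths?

1.390625

With common denominator 2^6 = 64: Σ 2^(−ℓᵢ) = 8/64 + 16/64 + 32/64 + 32/64 + 1/64 = 89/64 = 1.390625.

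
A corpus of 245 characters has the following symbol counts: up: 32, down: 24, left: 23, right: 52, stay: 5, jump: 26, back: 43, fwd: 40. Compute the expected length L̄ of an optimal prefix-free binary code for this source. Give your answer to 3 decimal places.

2.902 bits/symbol

Probabilities are the counts divided by 245.
Repeatedly combine the two least-probable nodes; the expected code length is the sum of the merged weights.
merge 1/49 + 23/245 → 4/35
merge 24/245 + 26/245 → 10/49
merge 4/35 + 32/245 → 12/49
merge 8/49 + 43/245 → 83/245
merge 10/49 + 52/245 → 102/245
merge 12/49 + 83/245 → 143/245
merge 102/245 + 143/245 → 1
L = 4/35 + 10/49 + 12/49 + 83/245 + 102/245 + 143/245 + 1 = 711/245 ≈ 2.902 bits/symbol.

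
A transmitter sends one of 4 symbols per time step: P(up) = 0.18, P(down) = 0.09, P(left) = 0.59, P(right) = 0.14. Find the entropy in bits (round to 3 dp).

1.604 bits

H = −Σ pᵢ log₂ pᵢ.
−0.18·log₂(0.18) = 0.4453
−0.09·log₂(0.09) = 0.3127
−0.59·log₂(0.59) = 0.4491
−0.14·log₂(0.14) = 0.3971
Sum ≈ 1.6042 → 1.604 bits.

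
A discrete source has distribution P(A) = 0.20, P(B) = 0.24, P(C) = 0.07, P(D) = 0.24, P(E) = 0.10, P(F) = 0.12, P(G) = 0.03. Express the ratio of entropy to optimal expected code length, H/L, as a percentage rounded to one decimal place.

98.2%

Entropy H = −Σ p log₂ p ≈ 2.5722 bits.
Huffman merges: 3/100+7/100→1/10; 1/10+1/10→1/5; 3/25+1/5→8/25; 1/5+6/25→11/25; 6/25+8/25→14/25; 11/25+14/25→1. L = 131/50 ≈ 2.6200.
Efficiency = H/L = 2.5722/2.6200 = 98.2%.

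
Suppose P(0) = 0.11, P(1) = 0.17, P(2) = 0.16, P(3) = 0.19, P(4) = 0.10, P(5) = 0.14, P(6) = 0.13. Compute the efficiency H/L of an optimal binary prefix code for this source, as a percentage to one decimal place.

98.8%

Entropy H = −Σ p log₂ p ≈ 2.7751 bits.
Huffman merges: 1/10+11/100→21/100; 13/100+7/50→27/100; 4/25+17/100→33/100; 19/100+21/100→2/5; 27/100+33/100→3/5; 2/5+3/5→1. L = 281/100 ≈ 2.8100.
Efficiency = H/L = 2.7751/2.8100 = 98.8%.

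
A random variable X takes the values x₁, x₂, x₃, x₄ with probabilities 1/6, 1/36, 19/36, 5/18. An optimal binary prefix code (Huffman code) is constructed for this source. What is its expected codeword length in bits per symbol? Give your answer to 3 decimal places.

1.667 bits/symbol

Repeatedly combine the two least-probable nodes; the expected code length is the sum of the merged weights.
merge 1/36 + 1/6 → 7/36
merge 7/36 + 5/18 → 17/36
merge 17/36 + 19/36 → 1
L = 7/36 + 17/36 + 1 = 5/3 ≈ 1.667 bits/symbol.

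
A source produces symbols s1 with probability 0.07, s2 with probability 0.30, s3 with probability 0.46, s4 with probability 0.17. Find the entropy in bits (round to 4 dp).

H = −Σ pᵢ log₂ pᵢ.
−0.07·log₂(0.07) = 0.2686
−0.30·log₂(0.30) = 0.5211
−0.46·log₂(0.46) = 0.5153
−0.17·log₂(0.17) = 0.4346
Sum ≈ 1.7396 → 1.7396 bits.

1.7396 bits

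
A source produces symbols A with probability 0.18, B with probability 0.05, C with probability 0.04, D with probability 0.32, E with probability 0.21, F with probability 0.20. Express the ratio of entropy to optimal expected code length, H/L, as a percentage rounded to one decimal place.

97.9%

Entropy H = −Σ p log₂ p ≈ 2.3104 bits.
Huffman merges: 1/25+1/20→9/100; 9/100+9/50→27/100; 1/5+21/100→41/100; 27/100+8/25→59/100; 41/100+59/100→1. L = 59/25 ≈ 2.3600.
Efficiency = H/L = 2.3104/2.3600 = 97.9%.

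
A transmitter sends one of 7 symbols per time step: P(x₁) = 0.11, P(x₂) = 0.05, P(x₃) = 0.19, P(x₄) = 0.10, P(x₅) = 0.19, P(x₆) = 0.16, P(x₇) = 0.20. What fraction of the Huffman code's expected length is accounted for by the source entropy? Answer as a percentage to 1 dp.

Entropy H = −Σ p log₂ p ≈ 2.6964 bits.
Huffman merges: 1/20+1/10→3/20; 11/100+3/20→13/50; 4/25+19/100→7/20; 19/100+1/5→39/100; 13/50+7/20→61/100; 39/100+61/100→1. L = 69/25 ≈ 2.7600.
Efficiency = H/L = 2.6964/2.7600 = 97.7%.

97.7%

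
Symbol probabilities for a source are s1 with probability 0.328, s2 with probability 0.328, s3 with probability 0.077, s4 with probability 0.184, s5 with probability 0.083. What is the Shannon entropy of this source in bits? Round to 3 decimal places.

2.087 bits

H = −Σ pᵢ log₂ pᵢ.
−0.328·log₂(0.328) = 0.5275
−0.328·log₂(0.328) = 0.5275
−0.077·log₂(0.077) = 0.2848
−0.184·log₂(0.184) = 0.4494
−0.083·log₂(0.083) = 0.2980
Sum ≈ 2.0872 → 2.087 bits.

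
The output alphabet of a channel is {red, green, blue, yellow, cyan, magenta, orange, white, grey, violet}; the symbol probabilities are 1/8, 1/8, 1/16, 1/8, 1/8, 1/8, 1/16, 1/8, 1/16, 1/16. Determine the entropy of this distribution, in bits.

3.25 bits

Each probability is a power of 1/2, so log₂(1/p) is an integer.
H = Σ p·log₂(1/p) = 1/8·3 + 1/8·3 + 1/16·4 + 1/8·3 + 1/8·3 + 1/8·3 + 1/16·4 + 1/8·3 + 1/16·4 + 1/16·4 = 3.25 bits.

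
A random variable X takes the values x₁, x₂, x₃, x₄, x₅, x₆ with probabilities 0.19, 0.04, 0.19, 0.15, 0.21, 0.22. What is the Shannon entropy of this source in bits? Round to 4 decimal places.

H = −Σ pᵢ log₂ pᵢ.
−0.19·log₂(0.19) = 0.4552
−0.04·log₂(0.04) = 0.1858
−0.19·log₂(0.19) = 0.4552
−0.15·log₂(0.15) = 0.4105
−0.21·log₂(0.21) = 0.4728
−0.22·log₂(0.22) = 0.4806
Sum ≈ 2.4601 → 2.4601 bits.

2.4601 bits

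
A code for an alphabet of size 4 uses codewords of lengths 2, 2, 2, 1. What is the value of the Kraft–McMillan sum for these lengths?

With common denominator 2^2 = 4: Σ 2^(−ℓᵢ) = 1/4 + 1/4 + 1/4 + 2/4 = 5/4 = 1.25.

1.25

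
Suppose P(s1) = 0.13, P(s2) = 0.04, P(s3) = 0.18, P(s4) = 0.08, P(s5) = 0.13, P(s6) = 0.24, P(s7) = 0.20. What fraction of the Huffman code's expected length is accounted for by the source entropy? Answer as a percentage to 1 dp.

98.7%

Entropy H = −Σ p log₂ p ≈ 2.6464 bits.
Huffman merges: 1/25+2/25→3/25; 3/25+13/100→1/4; 13/100+9/50→31/100; 1/5+6/25→11/25; 1/4+31/100→14/25; 11/25+14/25→1. L = 67/25 ≈ 2.6800.
Efficiency = H/L = 2.6464/2.6800 = 98.7%.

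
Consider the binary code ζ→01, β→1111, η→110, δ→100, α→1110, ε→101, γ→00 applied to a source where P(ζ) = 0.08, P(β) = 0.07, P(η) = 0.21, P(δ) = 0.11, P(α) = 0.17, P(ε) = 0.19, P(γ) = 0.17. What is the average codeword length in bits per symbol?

2.99 bits/symbol

L̄ = Σ pᵢ·ℓᵢ = 0.08·2 + 0.07·4 + 0.21·3 + 0.11·3 + 0.17·4 + 0.19·3 + 0.17·2 = 2.99 bits/symbol.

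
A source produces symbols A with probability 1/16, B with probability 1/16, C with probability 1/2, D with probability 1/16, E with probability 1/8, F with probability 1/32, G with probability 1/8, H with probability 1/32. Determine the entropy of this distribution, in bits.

Each probability is a power of 1/2, so log₂(1/p) is an integer.
H = Σ p·log₂(1/p) = 1/16·4 + 1/16·4 + 1/2·1 + 1/16·4 + 1/8·3 + 1/32·5 + 1/8·3 + 1/32·5 = 2.3125 bits.

2.3125 bits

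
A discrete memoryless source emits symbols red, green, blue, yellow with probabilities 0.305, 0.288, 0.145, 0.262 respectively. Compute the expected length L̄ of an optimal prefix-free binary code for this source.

2 bits/symbol

Repeatedly combine the two least-probable nodes; the expected code length is the sum of the merged weights.
merge 29/200 + 131/500 → 407/1000
merge 36/125 + 61/200 → 593/1000
merge 407/1000 + 593/1000 → 1
L = 407/1000 + 593/1000 + 1 = 2 bits/symbol.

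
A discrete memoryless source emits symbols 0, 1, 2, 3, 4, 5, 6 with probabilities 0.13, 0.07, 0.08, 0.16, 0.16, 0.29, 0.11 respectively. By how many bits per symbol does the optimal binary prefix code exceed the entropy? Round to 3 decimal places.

Entropy H = −Σ p log₂ p ≈ 2.6569 bits.
Huffman merges: 7/100+2/25→3/20; 11/100+13/100→6/25; 3/20+4/25→31/100; 4/25+6/25→2/5; 29/100+31/100→3/5; 2/5+3/5→1. L = 27/10 ≈ 2.7000.
L − H = 2.7000 − 2.6569 = 0.043 bits.

0.043 bits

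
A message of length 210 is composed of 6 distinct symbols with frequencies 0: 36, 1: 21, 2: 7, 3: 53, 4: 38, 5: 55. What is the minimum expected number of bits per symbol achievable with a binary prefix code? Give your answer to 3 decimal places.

Probabilities are the counts divided by 210.
Repeatedly combine the two least-probable nodes; the expected code length is the sum of the merged weights.
merge 1/30 + 1/10 → 2/15
merge 2/15 + 6/35 → 32/105
merge 19/105 + 53/210 → 13/30
merge 11/42 + 32/105 → 17/30
merge 13/30 + 17/30 → 1
L = 2/15 + 32/105 + 13/30 + 17/30 + 1 = 256/105 ≈ 2.438 bits/symbol.

2.438 bits/symbol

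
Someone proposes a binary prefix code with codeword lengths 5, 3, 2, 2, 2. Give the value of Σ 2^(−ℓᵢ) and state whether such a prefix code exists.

With common denominator 2^5 = 32: Σ 2^(−ℓᵢ) = 1/32 + 4/32 + 8/32 + 8/32 + 8/32 = 29/32 = 0.90625.
Kraft's inequality requires Σ ≤ 1; here Σ = 0.90625 ≤ 1, so such a prefix code exists.

0.90625; yes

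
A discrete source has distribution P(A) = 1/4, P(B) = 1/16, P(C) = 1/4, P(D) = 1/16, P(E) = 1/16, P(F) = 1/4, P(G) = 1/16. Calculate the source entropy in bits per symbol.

2.5 bits

Each probability is a power of 1/2, so log₂(1/p) is an integer.
H = Σ p·log₂(1/p) = 1/4·2 + 1/16·4 + 1/4·2 + 1/16·4 + 1/16·4 + 1/4·2 + 1/16·4 = 2.5 bits.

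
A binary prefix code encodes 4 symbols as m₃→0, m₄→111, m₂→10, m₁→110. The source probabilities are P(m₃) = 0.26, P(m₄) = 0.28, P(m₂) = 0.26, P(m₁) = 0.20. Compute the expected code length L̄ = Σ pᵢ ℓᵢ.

L̄ = Σ pᵢ·ℓᵢ = 0.26·1 + 0.28·3 + 0.26·2 + 0.20·3 = 2.22 bits/symbol.

2.22 bits/symbol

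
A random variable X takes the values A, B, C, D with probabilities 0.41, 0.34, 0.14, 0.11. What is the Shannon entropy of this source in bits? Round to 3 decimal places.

H = −Σ pᵢ log₂ pᵢ.
−0.41·log₂(0.41) = 0.5274
−0.34·log₂(0.34) = 0.5292
−0.14·log₂(0.14) = 0.3971
−0.11·log₂(0.11) = 0.3503
Sum ≈ 1.8040 → 1.804 bits.

1.804 bits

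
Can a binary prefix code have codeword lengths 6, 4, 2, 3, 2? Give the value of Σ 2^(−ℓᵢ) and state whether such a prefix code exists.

0.703125; yes

With common denominator 2^6 = 64: Σ 2^(−ℓᵢ) = 1/64 + 4/64 + 16/64 + 8/64 + 16/64 = 45/64 = 0.703125.
Kraft's inequality requires Σ ≤ 1; here Σ = 0.703125 ≤ 1, so such a prefix code exists.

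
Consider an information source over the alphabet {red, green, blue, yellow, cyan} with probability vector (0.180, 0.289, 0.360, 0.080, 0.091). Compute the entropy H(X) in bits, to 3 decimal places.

2.100 bits

H = −Σ pᵢ log₂ pᵢ.
−0.180·log₂(0.180) = 0.4453
−0.289·log₂(0.289) = 0.5176
−0.360·log₂(0.360) = 0.5306
−0.080·log₂(0.080) = 0.2915
−0.091·log₂(0.091) = 0.3147
Sum ≈ 2.0997 → 2.100 bits.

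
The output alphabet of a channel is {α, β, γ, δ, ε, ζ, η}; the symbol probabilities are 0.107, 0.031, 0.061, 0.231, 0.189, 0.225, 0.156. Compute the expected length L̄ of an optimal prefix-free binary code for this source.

2.636 bits/symbol

Repeatedly combine the two least-probable nodes; the expected code length is the sum of the merged weights.
merge 31/1000 + 61/1000 → 23/250
merge 23/250 + 107/1000 → 199/1000
merge 39/250 + 189/1000 → 69/200
merge 199/1000 + 9/40 → 53/125
merge 231/1000 + 69/200 → 72/125
merge 53/125 + 72/125 → 1
L = 23/250 + 199/1000 + 69/200 + 53/125 + 72/125 + 1 = 659/250 = 2.636 bits/symbol.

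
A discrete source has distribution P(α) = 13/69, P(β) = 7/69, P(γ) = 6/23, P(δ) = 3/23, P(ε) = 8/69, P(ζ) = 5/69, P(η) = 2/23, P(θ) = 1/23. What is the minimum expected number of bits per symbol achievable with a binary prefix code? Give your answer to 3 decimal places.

2.855 bits/symbol

Repeatedly combine the two least-probable nodes; the expected code length is the sum of the merged weights.
merge 1/23 + 5/69 → 8/69
merge 2/23 + 7/69 → 13/69
merge 8/69 + 8/69 → 16/69
merge 3/23 + 13/69 → 22/69
merge 13/69 + 16/69 → 29/69
merge 6/23 + 22/69 → 40/69
merge 29/69 + 40/69 → 1
L = 8/69 + 13/69 + 16/69 + 22/69 + 29/69 + 40/69 + 1 = 197/69 ≈ 2.855 bits/symbol.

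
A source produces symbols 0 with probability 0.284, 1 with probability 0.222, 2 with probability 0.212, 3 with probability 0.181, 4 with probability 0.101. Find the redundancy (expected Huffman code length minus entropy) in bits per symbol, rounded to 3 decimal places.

Entropy H = −Σ p log₂ p ≈ 2.2526 bits.
Huffman merges: 101/1000+181/1000→141/500; 53/250+111/500→217/500; 141/500+71/250→283/500; 217/500+283/500→1. L = 1141/500 ≈ 2.2820.
L − H = 2.2820 − 2.2526 = 0.029 bits.

0.029 bits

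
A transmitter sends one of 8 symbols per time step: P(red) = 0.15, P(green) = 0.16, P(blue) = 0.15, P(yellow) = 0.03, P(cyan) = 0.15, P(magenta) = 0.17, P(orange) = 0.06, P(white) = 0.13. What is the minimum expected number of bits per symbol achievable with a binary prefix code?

Repeatedly combine the two least-probable nodes; the expected code length is the sum of the merged weights.
merge 3/100 + 3/50 → 9/100
merge 9/100 + 13/100 → 11/50
merge 3/20 + 3/20 → 3/10
merge 3/20 + 4/25 → 31/100
merge 17/100 + 11/50 → 39/100
merge 3/10 + 31/100 → 61/100
merge 39/100 + 61/100 → 1
L = 9/100 + 11/50 + 3/10 + 31/100 + 39/100 + 61/100 + 1 = 73/25 = 2.92 bits/symbol.

2.92 bits/symbol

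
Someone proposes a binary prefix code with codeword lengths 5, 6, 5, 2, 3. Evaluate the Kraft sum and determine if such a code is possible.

0.453125; yes

With common denominator 2^6 = 64: Σ 2^(−ℓᵢ) = 2/64 + 1/64 + 2/64 + 16/64 + 8/64 = 29/64 = 0.453125.
Kraft's inequality requires Σ ≤ 1; here Σ = 0.453125 ≤ 1, so such a prefix code exists.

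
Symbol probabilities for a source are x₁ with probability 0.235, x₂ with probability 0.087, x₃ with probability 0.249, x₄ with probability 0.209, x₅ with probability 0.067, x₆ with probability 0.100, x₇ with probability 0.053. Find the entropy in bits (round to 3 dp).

2.587 bits

H = −Σ pᵢ log₂ pᵢ.
−0.235·log₂(0.235) = 0.4910
−0.087·log₂(0.087) = 0.3065
−0.249·log₂(0.249) = 0.4994
−0.209·log₂(0.209) = 0.4720
−0.067·log₂(0.067) = 0.2613
−0.100·log₂(0.100) = 0.3322
−0.053·log₂(0.053) = 0.2246
Sum ≈ 2.5870 → 2.587 bits.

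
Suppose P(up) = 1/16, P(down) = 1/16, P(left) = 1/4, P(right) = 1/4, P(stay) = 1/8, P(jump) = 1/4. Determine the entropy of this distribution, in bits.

2.375 bits

Each probability is a power of 1/2, so log₂(1/p) is an integer.
H = Σ p·log₂(1/p) = 1/16·4 + 1/16·4 + 1/4·2 + 1/4·2 + 1/8·3 + 1/4·2 = 2.375 bits.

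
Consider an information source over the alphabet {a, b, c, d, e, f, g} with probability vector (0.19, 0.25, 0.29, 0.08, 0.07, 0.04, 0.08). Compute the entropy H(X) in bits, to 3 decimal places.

2.510 bits

H = −Σ pᵢ log₂ pᵢ.
−0.19·log₂(0.19) = 0.4552
−0.25·log₂(0.25) = 0.5000
−0.29·log₂(0.29) = 0.5179
−0.08·log₂(0.08) = 0.2915
−0.07·log₂(0.07) = 0.2686
−0.04·log₂(0.04) = 0.1858
−0.08·log₂(0.08) = 0.2915
Sum ≈ 2.5105 → 2.510 bits.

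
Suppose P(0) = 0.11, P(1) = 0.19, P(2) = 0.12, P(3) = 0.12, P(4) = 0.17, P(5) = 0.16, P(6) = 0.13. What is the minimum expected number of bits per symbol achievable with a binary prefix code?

Repeatedly combine the two least-probable nodes; the expected code length is the sum of the merged weights.
merge 11/100 + 3/25 → 23/100
merge 3/25 + 13/100 → 1/4
merge 4/25 + 17/100 → 33/100
merge 19/100 + 23/100 → 21/50
merge 1/4 + 33/100 → 29/50
merge 21/50 + 29/50 → 1
L = 23/100 + 1/4 + 33/100 + 21/50 + 29/50 + 1 = 281/100 = 2.81 bits/symbol.

2.81 bits/symbol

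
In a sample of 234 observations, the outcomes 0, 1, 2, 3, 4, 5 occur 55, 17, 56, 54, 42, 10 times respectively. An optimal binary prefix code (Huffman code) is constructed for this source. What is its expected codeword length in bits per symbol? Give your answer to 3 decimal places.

Probabilities are the counts divided by 234.
Repeatedly combine the two least-probable nodes; the expected code length is the sum of the merged weights.
merge 5/117 + 17/234 → 3/26
merge 3/26 + 7/39 → 23/78
merge 3/13 + 55/234 → 109/234
merge 28/117 + 23/78 → 125/234
merge 109/234 + 125/234 → 1
L = 3/26 + 23/78 + 109/234 + 125/234 + 1 = 94/39 ≈ 2.410 bits/symbol.

2.410 bits/symbol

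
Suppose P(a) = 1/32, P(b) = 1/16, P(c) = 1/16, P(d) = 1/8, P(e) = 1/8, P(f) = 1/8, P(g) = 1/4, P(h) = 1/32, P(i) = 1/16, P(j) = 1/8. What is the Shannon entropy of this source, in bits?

Each probability is a power of 1/2, so log₂(1/p) is an integer.
H = Σ p·log₂(1/p) = 1/32·5 + 1/16·4 + 1/16·4 + 1/8·3 + 1/8·3 + 1/8·3 + 1/4·2 + 1/32·5 + 1/16·4 + 1/8·3 = 3.0625 bits.

3.0625 bits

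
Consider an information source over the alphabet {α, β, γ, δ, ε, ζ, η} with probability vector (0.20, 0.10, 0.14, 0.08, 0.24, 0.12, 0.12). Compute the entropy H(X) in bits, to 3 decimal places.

2.713 bits

H = −Σ pᵢ log₂ pᵢ.
−0.20·log₂(0.20) = 0.4644
−0.10·log₂(0.10) = 0.3322
−0.14·log₂(0.14) = 0.3971
−0.08·log₂(0.08) = 0.2915
−0.24·log₂(0.24) = 0.4941
−0.12·log₂(0.12) = 0.3671
−0.12·log₂(0.12) = 0.3671
Sum ≈ 2.7135 → 2.713 bits.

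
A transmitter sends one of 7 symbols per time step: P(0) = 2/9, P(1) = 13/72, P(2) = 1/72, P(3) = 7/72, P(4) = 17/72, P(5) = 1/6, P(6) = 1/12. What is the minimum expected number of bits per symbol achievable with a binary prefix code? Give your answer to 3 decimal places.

2.639 bits/symbol

Repeatedly combine the two least-probable nodes; the expected code length is the sum of the merged weights.
merge 1/72 + 1/12 → 7/72
merge 7/72 + 7/72 → 7/36
merge 1/6 + 13/72 → 25/72
merge 7/36 + 2/9 → 5/12
merge 17/72 + 25/72 → 7/12
merge 5/12 + 7/12 → 1
L = 7/72 + 7/36 + 25/72 + 5/12 + 7/12 + 1 = 95/36 ≈ 2.639 bits/symbol.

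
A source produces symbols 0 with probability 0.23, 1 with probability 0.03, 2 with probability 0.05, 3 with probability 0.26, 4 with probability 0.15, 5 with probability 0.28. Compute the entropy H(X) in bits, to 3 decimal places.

2.286 bits

H = −Σ pᵢ log₂ pᵢ.
−0.23·log₂(0.23) = 0.4877
−0.03·log₂(0.03) = 0.1518
−0.05·log₂(0.05) = 0.2161
−0.26·log₂(0.26) = 0.5053
−0.15·log₂(0.15) = 0.4105
−0.28·log₂(0.28) = 0.5142
Sum ≈ 2.2856 → 2.286 bits.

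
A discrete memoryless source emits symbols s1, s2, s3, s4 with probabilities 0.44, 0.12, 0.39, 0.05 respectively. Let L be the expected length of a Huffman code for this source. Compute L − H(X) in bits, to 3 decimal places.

0.096 bits

Entropy H = −Σ p log₂ p ≈ 1.6341 bits.
Huffman merges: 1/20+3/25→17/100; 17/100+39/100→14/25; 11/25+14/25→1. L = 173/100 ≈ 1.7300.
L − H = 1.7300 − 1.6341 = 0.096 bits.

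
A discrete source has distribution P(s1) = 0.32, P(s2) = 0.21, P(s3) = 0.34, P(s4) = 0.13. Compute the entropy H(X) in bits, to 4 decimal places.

H = −Σ pᵢ log₂ pᵢ.
−0.32·log₂(0.32) = 0.5260
−0.21·log₂(0.21) = 0.4728
−0.34·log₂(0.34) = 0.5292
−0.13·log₂(0.13) = 0.3826
Sum ≈ 1.9107 → 1.9107 bits.

1.9107 bits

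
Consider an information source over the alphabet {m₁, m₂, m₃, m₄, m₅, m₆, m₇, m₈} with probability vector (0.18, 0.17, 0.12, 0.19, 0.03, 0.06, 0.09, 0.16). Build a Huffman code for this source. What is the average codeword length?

2.9 bits/symbol

Repeatedly combine the two least-probable nodes; the expected code length is the sum of the merged weights.
merge 3/100 + 3/50 → 9/100
merge 9/100 + 9/100 → 9/50
merge 3/25 + 4/25 → 7/25
merge 17/100 + 9/50 → 7/20
merge 9/50 + 19/100 → 37/100
merge 7/25 + 7/20 → 63/100
merge 37/100 + 63/100 → 1
L = 9/100 + 9/50 + 7/25 + 7/20 + 37/100 + 63/100 + 1 = 29/10 = 2.9 bits/symbol.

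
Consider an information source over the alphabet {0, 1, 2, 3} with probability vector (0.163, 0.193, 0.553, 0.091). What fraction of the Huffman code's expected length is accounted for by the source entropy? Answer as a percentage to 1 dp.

Entropy H = −Σ p log₂ p ≈ 1.6719 bits.
Huffman merges: 91/1000+163/1000→127/500; 193/1000+127/500→447/1000; 447/1000+553/1000→1. L = 1701/1000 ≈ 1.7010.
Efficiency = H/L = 1.6719/1.7010 = 98.3%.

98.3%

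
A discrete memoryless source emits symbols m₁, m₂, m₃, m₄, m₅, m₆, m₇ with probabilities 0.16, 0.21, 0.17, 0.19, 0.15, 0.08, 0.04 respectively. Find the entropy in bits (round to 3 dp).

H = −Σ pᵢ log₂ pᵢ.
−0.16·log₂(0.16) = 0.4230
−0.21·log₂(0.21) = 0.4728
−0.17·log₂(0.17) = 0.4346
−0.19·log₂(0.19) = 0.4552
−0.15·log₂(0.15) = 0.4105
−0.08·log₂(0.08) = 0.2915
−0.04·log₂(0.04) = 0.1858
Sum ≈ 2.6735 → 2.673 bits.

2.673 bits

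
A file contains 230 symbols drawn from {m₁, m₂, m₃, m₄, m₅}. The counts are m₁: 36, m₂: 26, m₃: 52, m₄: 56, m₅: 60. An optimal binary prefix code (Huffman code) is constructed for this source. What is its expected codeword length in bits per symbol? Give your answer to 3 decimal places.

Probabilities are the counts divided by 230.
Repeatedly combine the two least-probable nodes; the expected code length is the sum of the merged weights.
merge 13/115 + 18/115 → 31/115
merge 26/115 + 28/115 → 54/115
merge 6/23 + 31/115 → 61/115
merge 54/115 + 61/115 → 1
L = 31/115 + 54/115 + 61/115 + 1 = 261/115 ≈ 2.270 bits/symbol.

2.270 bits/symbol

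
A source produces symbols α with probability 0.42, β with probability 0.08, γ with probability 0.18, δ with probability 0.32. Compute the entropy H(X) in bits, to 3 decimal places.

1.788 bits

H = −Σ pᵢ log₂ pᵢ.
−0.42·log₂(0.42) = 0.5256
−0.08·log₂(0.08) = 0.2915
−0.18·log₂(0.18) = 0.4453
−0.32·log₂(0.32) = 0.5260
Sum ≈ 1.7885 → 1.788 bits.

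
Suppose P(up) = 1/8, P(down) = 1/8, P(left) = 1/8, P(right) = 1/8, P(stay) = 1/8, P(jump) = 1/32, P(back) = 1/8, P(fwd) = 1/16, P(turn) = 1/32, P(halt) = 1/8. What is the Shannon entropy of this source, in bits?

3.1875 bits

Each probability is a power of 1/2, so log₂(1/p) is an integer.
H = Σ p·log₂(1/p) = 1/8·3 + 1/8·3 + 1/8·3 + 1/8·3 + 1/8·3 + 1/32·5 + 1/8·3 + 1/16·4 + 1/32·5 + 1/8·3 = 3.1875 bits.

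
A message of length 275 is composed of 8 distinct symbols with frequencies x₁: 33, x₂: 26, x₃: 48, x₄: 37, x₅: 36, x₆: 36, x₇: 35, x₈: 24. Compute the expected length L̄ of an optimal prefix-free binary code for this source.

Probabilities are the counts divided by 275.
Repeatedly combine the two least-probable nodes; the expected code length is the sum of the merged weights.
merge 24/275 + 26/275 → 2/11
merge 3/25 + 7/55 → 68/275
merge 36/275 + 36/275 → 72/275
merge 37/275 + 48/275 → 17/55
merge 2/11 + 68/275 → 118/275
merge 72/275 + 17/55 → 157/275
merge 118/275 + 157/275 → 1
L = 2/11 + 68/275 + 72/275 + 17/55 + 118/275 + 157/275 + 1 = 3 bits/symbol.

3 bits/symbol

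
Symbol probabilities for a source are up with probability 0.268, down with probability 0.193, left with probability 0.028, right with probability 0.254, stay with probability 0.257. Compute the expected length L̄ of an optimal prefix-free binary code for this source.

2.221 bits/symbol

Repeatedly combine the two least-probable nodes; the expected code length is the sum of the merged weights.
merge 7/250 + 193/1000 → 221/1000
merge 221/1000 + 127/500 → 19/40
merge 257/1000 + 67/250 → 21/40
merge 19/40 + 21/40 → 1
L = 221/1000 + 19/40 + 21/40 + 1 = 2221/1000 = 2.221 bits/symbol.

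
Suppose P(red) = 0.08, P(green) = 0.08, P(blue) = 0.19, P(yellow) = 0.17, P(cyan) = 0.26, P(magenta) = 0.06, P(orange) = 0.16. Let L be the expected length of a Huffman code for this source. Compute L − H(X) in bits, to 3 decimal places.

Entropy H = −Σ p log₂ p ≈ 2.6447 bits.
Huffman merges: 3/50+2/25→7/50; 2/25+7/50→11/50; 4/25+17/100→33/100; 19/100+11/50→41/100; 13/50+33/100→59/100; 41/100+59/100→1. L = 269/100 ≈ 2.6900.
L − H = 2.6900 − 2.6447 = 0.045 bits.

0.045 bits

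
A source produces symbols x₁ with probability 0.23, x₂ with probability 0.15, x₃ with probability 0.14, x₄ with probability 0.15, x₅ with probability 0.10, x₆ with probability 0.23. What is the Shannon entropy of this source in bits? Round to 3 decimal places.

2.526 bits

H = −Σ pᵢ log₂ pᵢ.
−0.23·log₂(0.23) = 0.4877
−0.15·log₂(0.15) = 0.4105
−0.14·log₂(0.14) = 0.3971
−0.15·log₂(0.15) = 0.4105
−0.10·log₂(0.10) = 0.3322
−0.23·log₂(0.23) = 0.4877
Sum ≈ 2.5257 → 2.526 bits.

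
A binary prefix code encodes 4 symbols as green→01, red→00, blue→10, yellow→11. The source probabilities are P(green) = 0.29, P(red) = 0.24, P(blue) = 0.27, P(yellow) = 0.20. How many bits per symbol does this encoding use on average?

2 bits/symbol

L̄ = Σ pᵢ·ℓᵢ = 0.29·2 + 0.24·2 + 0.27·2 + 0.20·2 = 2 bits/symbol.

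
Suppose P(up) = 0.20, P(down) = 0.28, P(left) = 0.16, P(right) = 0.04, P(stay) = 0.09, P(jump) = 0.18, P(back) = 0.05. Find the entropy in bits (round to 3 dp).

H = −Σ pᵢ log₂ pᵢ.
−0.20·log₂(0.20) = 0.4644
−0.28·log₂(0.28) = 0.5142
−0.16·log₂(0.16) = 0.4230
−0.04·log₂(0.04) = 0.1858
−0.09·log₂(0.09) = 0.3127
−0.18·log₂(0.18) = 0.4453
−0.05·log₂(0.05) = 0.2161
Sum ≈ 2.5614 → 2.561 bits.

2.561 bits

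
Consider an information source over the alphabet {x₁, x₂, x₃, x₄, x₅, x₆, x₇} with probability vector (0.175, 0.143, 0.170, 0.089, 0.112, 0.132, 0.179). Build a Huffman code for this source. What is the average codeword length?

2.821 bits/symbol

Repeatedly combine the two least-probable nodes; the expected code length is the sum of the merged weights.
merge 89/1000 + 14/125 → 201/1000
merge 33/250 + 143/1000 → 11/40
merge 17/100 + 7/40 → 69/200
merge 179/1000 + 201/1000 → 19/50
merge 11/40 + 69/200 → 31/50
merge 19/50 + 31/50 → 1
L = 201/1000 + 11/40 + 69/200 + 19/50 + 31/50 + 1 = 2821/1000 = 2.821 bits/symbol.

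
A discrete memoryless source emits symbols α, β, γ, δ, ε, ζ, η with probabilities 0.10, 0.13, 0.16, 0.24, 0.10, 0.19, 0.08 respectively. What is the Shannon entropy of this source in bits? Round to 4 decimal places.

2.7109 bits

H = −Σ pᵢ log₂ pᵢ.
−0.10·log₂(0.10) = 0.3322
−0.13·log₂(0.13) = 0.3826
−0.16·log₂(0.16) = 0.4230
−0.24·log₂(0.24) = 0.4941
−0.10·log₂(0.10) = 0.3322
−0.19·log₂(0.19) = 0.4552
−0.08·log₂(0.08) = 0.2915
Sum ≈ 2.7109 → 2.7109 bits.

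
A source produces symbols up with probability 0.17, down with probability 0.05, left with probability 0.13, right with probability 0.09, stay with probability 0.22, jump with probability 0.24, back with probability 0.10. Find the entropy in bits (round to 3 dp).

2.653 bits

H = −Σ pᵢ log₂ pᵢ.
−0.17·log₂(0.17) = 0.4346
−0.05·log₂(0.05) = 0.2161
−0.13·log₂(0.13) = 0.3826
−0.09·log₂(0.09) = 0.3127
−0.22·log₂(0.22) = 0.4806
−0.24·log₂(0.24) = 0.4941
−0.10·log₂(0.10) = 0.3322
Sum ≈ 2.6529 → 2.653 bits.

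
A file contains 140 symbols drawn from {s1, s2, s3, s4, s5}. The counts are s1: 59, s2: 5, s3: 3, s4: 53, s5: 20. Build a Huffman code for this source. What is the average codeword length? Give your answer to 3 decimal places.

Probabilities are the counts divided by 140.
Repeatedly combine the two least-probable nodes; the expected code length is the sum of the merged weights.
merge 3/140 + 1/28 → 2/35
merge 2/35 + 1/7 → 1/5
merge 1/5 + 53/140 → 81/140
merge 59/140 + 81/140 → 1
L = 2/35 + 1/5 + 81/140 + 1 = 257/140 ≈ 1.836 bits/symbol.

1.836 bits/symbol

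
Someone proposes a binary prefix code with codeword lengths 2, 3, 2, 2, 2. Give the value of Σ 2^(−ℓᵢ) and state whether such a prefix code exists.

1.125; no

With common denominator 2^3 = 8: Σ 2^(−ℓᵢ) = 2/8 + 1/8 + 2/8 + 2/8 + 2/8 = 9/8 = 1.125.
Kraft's inequality requires Σ ≤ 1; here Σ = 1.125 > 1, so no such prefix code exists.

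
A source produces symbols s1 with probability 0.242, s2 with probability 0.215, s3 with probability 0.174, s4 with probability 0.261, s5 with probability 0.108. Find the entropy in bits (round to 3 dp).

H = −Σ pᵢ log₂ pᵢ.
−0.242·log₂(0.242) = 0.4954
−0.215·log₂(0.215) = 0.4768
−0.174·log₂(0.174) = 0.4390
−0.261·log₂(0.261) = 0.5058
−0.108·log₂(0.108) = 0.3468
Sum ≈ 2.2637 → 2.264 bits.

2.264 bits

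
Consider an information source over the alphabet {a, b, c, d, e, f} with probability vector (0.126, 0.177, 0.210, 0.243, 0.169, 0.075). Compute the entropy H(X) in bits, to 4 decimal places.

H = −Σ pᵢ log₂ pᵢ.
−0.126·log₂(0.126) = 0.3766
−0.177·log₂(0.177) = 0.4422
−0.210·log₂(0.210) = 0.4728
−0.243·log₂(0.243) = 0.4960
−0.169·log₂(0.169) = 0.4335
−0.075·log₂(0.075) = 0.2803
Sum ≈ 2.5012 → 2.5012 bits.

2.5012 bits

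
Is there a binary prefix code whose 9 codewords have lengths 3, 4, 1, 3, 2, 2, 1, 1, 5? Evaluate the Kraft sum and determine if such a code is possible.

2.34375; no

With common denominator 2^5 = 32: Σ 2^(−ℓᵢ) = 4/32 + 2/32 + 16/32 + 4/32 + 8/32 + 8/32 + 16/32 + 16/32 + 1/32 = 75/32 = 2.34375.
Kraft's inequality requires Σ ≤ 1; here Σ = 2.34375 > 1, so no such prefix code exists.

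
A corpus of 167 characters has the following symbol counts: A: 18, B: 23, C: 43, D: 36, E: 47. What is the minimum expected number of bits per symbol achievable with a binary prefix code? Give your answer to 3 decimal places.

Probabilities are the counts divided by 167.
Repeatedly combine the two least-probable nodes; the expected code length is the sum of the merged weights.
merge 18/167 + 23/167 → 41/167
merge 36/167 + 41/167 → 77/167
merge 43/167 + 47/167 → 90/167
merge 77/167 + 90/167 → 1
L = 41/167 + 77/167 + 90/167 + 1 = 375/167 ≈ 2.246 bits/symbol.

2.246 bits/symbol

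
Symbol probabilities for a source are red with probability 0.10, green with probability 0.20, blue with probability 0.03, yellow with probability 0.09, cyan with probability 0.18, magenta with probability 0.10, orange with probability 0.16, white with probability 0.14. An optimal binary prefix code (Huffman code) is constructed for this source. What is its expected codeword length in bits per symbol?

Repeatedly combine the two least-probable nodes; the expected code length is the sum of the merged weights.
merge 3/100 + 9/100 → 3/25
merge 1/10 + 1/10 → 1/5
merge 3/25 + 7/50 → 13/50
merge 4/25 + 9/50 → 17/50
merge 1/5 + 1/5 → 2/5
merge 13/50 + 17/50 → 3/5
merge 2/5 + 3/5 → 1
L = 3/25 + 1/5 + 13/50 + 17/50 + 2/5 + 3/5 + 1 = 73/25 = 2.92 bits/symbol.

2.92 bits/symbol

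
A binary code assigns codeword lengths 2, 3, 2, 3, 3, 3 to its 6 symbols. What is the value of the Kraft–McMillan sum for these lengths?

1

With common denominator 2^3 = 8: Σ 2^(−ℓᵢ) = 2/8 + 1/8 + 2/8 + 1/8 + 1/8 + 1/8 = 8/8 = 1.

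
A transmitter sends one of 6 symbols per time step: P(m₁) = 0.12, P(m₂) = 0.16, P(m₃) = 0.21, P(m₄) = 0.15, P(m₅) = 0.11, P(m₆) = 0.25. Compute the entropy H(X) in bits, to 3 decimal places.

H = −Σ pᵢ log₂ pᵢ.
−0.12·log₂(0.12) = 0.3671
−0.16·log₂(0.16) = 0.4230
−0.21·log₂(0.21) = 0.4728
−0.15·log₂(0.15) = 0.4105
−0.11·log₂(0.11) = 0.3503
−0.25·log₂(0.25) = 0.5000
Sum ≈ 2.5237 → 2.524 bits.

2.524 bits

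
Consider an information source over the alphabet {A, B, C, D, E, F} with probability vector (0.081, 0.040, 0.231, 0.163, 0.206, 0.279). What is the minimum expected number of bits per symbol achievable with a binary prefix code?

Repeatedly combine the two least-probable nodes; the expected code length is the sum of the merged weights.
merge 1/25 + 81/1000 → 121/1000
merge 121/1000 + 163/1000 → 71/250
merge 103/500 + 231/1000 → 437/1000
merge 279/1000 + 71/250 → 563/1000
merge 437/1000 + 563/1000 → 1
L = 121/1000 + 71/250 + 437/1000 + 563/1000 + 1 = 481/200 = 2.405 bits/symbol.

2.405 bits/symbol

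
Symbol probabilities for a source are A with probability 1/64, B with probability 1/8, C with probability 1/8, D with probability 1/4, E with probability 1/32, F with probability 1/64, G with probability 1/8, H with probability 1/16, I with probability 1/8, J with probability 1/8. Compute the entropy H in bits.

Each probability is a power of 1/2, so log₂(1/p) is an integer.
H = Σ p·log₂(1/p) = 1/64·6 + 1/8·3 + 1/8·3 + 1/4·2 + 1/32·5 + 1/64·6 + 1/8·3 + 1/16·4 + 1/8·3 + 1/8·3 = 2.96875 bits.

2.96875 bits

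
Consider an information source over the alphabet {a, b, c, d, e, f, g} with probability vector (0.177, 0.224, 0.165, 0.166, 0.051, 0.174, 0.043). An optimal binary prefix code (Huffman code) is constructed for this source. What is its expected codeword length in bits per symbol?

2.693 bits/symbol

Repeatedly combine the two least-probable nodes; the expected code length is the sum of the merged weights.
merge 43/1000 + 51/1000 → 47/500
merge 47/500 + 33/200 → 259/1000
merge 83/500 + 87/500 → 17/50
merge 177/1000 + 28/125 → 401/1000
merge 259/1000 + 17/50 → 599/1000
merge 401/1000 + 599/1000 → 1
L = 47/500 + 259/1000 + 17/50 + 401/1000 + 599/1000 + 1 = 2693/1000 = 2.693 bits/symbol.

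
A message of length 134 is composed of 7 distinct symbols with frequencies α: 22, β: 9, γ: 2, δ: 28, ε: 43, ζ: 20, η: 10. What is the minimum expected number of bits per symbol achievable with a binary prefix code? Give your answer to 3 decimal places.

2.545 bits/symbol

Probabilities are the counts divided by 134.
Repeatedly combine the two least-probable nodes; the expected code length is the sum of the merged weights.
merge 1/67 + 9/134 → 11/134
merge 5/67 + 11/134 → 21/134
merge 10/67 + 21/134 → 41/134
merge 11/67 + 14/67 → 25/67
merge 41/134 + 43/134 → 42/67
merge 25/67 + 42/67 → 1
L = 11/134 + 21/134 + 41/134 + 25/67 + 42/67 + 1 = 341/134 ≈ 2.545 bits/symbol.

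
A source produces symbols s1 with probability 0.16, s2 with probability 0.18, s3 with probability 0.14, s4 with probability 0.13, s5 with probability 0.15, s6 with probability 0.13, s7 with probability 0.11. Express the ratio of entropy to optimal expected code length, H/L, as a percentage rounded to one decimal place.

99.0%

Entropy H = −Σ p log₂ p ≈ 2.7916 bits.
Huffman merges: 11/100+13/100→6/25; 13/100+7/50→27/100; 3/20+4/25→31/100; 9/50+6/25→21/50; 27/100+31/100→29/50; 21/50+29/50→1. L = 141/50 ≈ 2.8200.
Efficiency = H/L = 2.7916/2.8200 = 99.0%.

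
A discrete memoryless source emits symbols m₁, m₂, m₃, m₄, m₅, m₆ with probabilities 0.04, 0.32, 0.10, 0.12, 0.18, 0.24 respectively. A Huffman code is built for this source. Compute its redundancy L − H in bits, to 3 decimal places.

0.050 bits

Entropy H = −Σ p log₂ p ≈ 2.3505 bits.
Huffman merges: 1/25+1/10→7/50; 3/25+7/50→13/50; 9/50+6/25→21/50; 13/50+8/25→29/50; 21/50+29/50→1. L = 12/5 ≈ 2.4000.
L − H = 2.4000 − 2.3505 = 0.050 bits.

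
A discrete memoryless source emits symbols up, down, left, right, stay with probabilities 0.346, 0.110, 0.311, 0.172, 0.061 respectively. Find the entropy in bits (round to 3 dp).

H = −Σ pᵢ log₂ pᵢ.
−0.346·log₂(0.346) = 0.5298
−0.110·log₂(0.110) = 0.3503
−0.311·log₂(0.311) = 0.5240
−0.172·log₂(0.172) = 0.4368
−0.061·log₂(0.061) = 0.2461
Sum ≈ 2.0870 → 2.087 bits.

2.087 bits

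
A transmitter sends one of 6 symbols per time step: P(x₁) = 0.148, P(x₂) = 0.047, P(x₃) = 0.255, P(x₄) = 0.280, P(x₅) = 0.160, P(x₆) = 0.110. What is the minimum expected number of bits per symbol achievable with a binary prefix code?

Repeatedly combine the two least-probable nodes; the expected code length is the sum of the merged weights.
merge 47/1000 + 11/100 → 157/1000
merge 37/250 + 157/1000 → 61/200
merge 4/25 + 51/200 → 83/200
merge 7/25 + 61/200 → 117/200
merge 83/200 + 117/200 → 1
L = 157/1000 + 61/200 + 83/200 + 117/200 + 1 = 1231/500 = 2.462 bits/symbol.

2.462 bits/symbol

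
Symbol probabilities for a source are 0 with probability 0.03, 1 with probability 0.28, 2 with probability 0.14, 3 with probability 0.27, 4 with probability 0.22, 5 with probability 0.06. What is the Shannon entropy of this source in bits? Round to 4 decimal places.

H = −Σ pᵢ log₂ pᵢ.
−0.03·log₂(0.03) = 0.1518
−0.28·log₂(0.28) = 0.5142
−0.14·log₂(0.14) = 0.3971
−0.27·log₂(0.27) = 0.5100
−0.22·log₂(0.22) = 0.4806
−0.06·log₂(0.06) = 0.2435
Sum ≈ 2.2972 → 2.2972 bits.

2.2972 bits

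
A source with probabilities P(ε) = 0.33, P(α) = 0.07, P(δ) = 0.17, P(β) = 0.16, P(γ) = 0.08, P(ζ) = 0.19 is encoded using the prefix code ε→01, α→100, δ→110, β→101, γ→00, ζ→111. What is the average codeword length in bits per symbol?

L̄ = Σ pᵢ·ℓᵢ = 0.33·2 + 0.07·3 + 0.17·3 + 0.16·3 + 0.08·2 + 0.19·3 = 2.59 bits/symbol.

2.59 bits/symbol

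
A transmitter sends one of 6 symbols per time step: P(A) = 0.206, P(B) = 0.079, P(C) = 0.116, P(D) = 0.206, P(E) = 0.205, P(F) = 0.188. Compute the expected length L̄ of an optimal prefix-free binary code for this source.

2.578 bits/symbol

Repeatedly combine the two least-probable nodes; the expected code length is the sum of the merged weights.
merge 79/1000 + 29/250 → 39/200
merge 47/250 + 39/200 → 383/1000
merge 41/200 + 103/500 → 411/1000
merge 103/500 + 383/1000 → 589/1000
merge 411/1000 + 589/1000 → 1
L = 39/200 + 383/1000 + 411/1000 + 589/1000 + 1 = 1289/500 = 2.578 bits/symbol.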